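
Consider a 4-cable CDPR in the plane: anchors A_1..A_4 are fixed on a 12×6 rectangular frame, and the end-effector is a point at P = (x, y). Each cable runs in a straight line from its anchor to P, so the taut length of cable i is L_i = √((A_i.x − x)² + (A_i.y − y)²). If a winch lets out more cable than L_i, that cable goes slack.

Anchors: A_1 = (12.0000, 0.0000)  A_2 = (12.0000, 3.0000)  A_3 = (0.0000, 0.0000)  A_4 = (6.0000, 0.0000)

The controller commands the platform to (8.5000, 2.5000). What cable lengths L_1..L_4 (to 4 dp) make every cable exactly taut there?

(4.3012, 3.5355, 8.8600, 3.5355)

cable 1: Δx=3.5000, Δy=-2.5000; L_1 = √(Δx²+Δy²) = 4.3012
cable 2: Δx=3.5000, Δy=0.5000; L_2 = √(Δx²+Δy²) = 3.5355
cable 3: Δx=-8.5000, Δy=-2.5000; L_3 = √(Δx²+Δy²) = 8.8600
cable 4: Δx=-2.5000, Δy=-2.5000; L_4 = √(Δx²+Δy²) = 3.5355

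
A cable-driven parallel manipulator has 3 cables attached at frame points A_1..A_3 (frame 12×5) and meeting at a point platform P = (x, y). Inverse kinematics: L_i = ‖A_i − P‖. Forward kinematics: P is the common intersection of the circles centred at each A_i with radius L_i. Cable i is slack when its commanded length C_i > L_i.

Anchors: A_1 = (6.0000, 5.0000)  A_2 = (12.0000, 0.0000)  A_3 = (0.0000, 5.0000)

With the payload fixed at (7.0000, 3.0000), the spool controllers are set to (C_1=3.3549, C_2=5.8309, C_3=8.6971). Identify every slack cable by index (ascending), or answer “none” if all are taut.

1, 3

i=1: geometric 2.2361 vs commanded 3.3549 ⇒ slack
i=2: geometric 5.8310 vs commanded 5.8309 ⇒ taut
i=3: geometric 7.2801 vs commanded 8.6971 ⇒ slack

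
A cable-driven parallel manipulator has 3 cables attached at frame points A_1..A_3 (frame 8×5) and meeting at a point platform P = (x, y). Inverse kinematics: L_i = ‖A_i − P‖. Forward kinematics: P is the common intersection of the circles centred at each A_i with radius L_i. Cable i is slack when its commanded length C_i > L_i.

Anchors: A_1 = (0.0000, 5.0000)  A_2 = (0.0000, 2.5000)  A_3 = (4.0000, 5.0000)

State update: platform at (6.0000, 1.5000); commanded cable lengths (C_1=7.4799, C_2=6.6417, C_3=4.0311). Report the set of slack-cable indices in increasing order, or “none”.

1, 2

cable 1: √((-6.0000)²+(3.5000)²)=6.9462, C_1=7.4799: slack
cable 2: √((-6.0000)²+(1.0000)²)=6.0828, C_2=6.6417: slack
cable 3: √((-2.0000)²+(3.5000)²)=4.0311, C_3=4.0311: taut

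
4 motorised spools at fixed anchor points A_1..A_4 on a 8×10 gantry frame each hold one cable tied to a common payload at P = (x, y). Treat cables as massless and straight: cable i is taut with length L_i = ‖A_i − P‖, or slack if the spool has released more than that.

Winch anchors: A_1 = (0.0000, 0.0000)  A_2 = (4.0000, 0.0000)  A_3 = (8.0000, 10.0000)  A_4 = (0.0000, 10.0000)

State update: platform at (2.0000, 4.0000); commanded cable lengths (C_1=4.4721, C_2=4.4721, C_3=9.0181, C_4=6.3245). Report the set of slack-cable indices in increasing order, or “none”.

cable 1: √((-2.0000)²+(-4.0000)²)=4.4721, C_1=4.4721: taut
cable 2: √((2.0000)²+(-4.0000)²)=4.4721, C_2=4.4721: taut
cable 3: √((6.0000)²+(6.0000)²)=8.4853, C_3=9.0181: slack
cable 4: √((-2.0000)²+(6.0000)²)=6.3246, C_4=6.3245: taut

3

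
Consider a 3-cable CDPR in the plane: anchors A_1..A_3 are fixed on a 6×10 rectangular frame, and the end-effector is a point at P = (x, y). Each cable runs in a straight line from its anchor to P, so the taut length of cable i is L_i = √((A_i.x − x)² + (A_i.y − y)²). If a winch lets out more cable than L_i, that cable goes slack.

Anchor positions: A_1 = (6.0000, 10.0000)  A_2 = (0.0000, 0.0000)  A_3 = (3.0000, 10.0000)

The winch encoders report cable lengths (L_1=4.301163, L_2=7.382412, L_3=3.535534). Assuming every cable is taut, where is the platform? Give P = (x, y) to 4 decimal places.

each cable: (A_i−P)·(A_i−P) = L_i²; let k_i = ‖A_i‖²−L_i²
k_1 = 36.0000+100.0000−18.5000 = 117.5000
row 1: 12.0000x + 20.0000y = 172.0000  (k_2=-54.5000)
row 2: 6.0000x + 0.0000y = 21.0000  (k_3=96.5000)
Cramer on rows 1–2 → x = 3.5000, y = 6.5000

(3.5000, 6.5000)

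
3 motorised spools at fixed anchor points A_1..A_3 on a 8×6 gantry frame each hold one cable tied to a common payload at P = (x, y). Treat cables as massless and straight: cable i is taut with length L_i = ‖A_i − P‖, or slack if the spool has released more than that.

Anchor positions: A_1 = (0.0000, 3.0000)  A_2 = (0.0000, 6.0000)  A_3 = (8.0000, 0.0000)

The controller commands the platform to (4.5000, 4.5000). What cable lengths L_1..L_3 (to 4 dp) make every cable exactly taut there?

cable 1: Δx=-4.5000, Δy=-1.5000; L_1 = √(Δx²+Δy²) = 4.7434
cable 2: Δx=-4.5000, Δy=1.5000; L_2 = √(Δx²+Δy²) = 4.7434
cable 3: Δx=3.5000, Δy=-4.5000; L_3 = √(Δx²+Δy²) = 5.7009

(4.7434, 4.7434, 5.7009)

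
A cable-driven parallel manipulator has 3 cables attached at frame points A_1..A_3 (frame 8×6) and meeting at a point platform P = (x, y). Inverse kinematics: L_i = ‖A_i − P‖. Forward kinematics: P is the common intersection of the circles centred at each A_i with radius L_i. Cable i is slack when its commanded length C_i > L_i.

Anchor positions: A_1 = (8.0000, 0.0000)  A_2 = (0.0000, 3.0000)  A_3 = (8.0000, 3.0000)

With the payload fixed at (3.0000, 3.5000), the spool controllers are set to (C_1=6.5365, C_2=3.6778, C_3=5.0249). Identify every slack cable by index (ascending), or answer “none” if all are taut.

i=1: geometric 6.1033 vs commanded 6.5365 ⇒ slack
i=2: geometric 3.0414 vs commanded 3.6778 ⇒ slack
i=3: geometric 5.0249 vs commanded 5.0249 ⇒ taut

1, 2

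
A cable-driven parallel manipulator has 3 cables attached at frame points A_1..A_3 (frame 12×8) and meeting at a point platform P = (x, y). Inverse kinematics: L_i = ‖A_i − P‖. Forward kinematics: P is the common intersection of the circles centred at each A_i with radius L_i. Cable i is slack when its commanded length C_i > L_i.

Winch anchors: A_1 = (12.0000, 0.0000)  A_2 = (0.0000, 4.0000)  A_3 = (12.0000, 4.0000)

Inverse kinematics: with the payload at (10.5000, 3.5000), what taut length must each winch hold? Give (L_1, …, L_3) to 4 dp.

L_1 = √((12.0000−10.5000)² + (0.0000−3.5000)²) = 3.8079
L_2 = √((0.0000−10.5000)² + (4.0000−3.5000)²) = 10.5119
L_3 = √((12.0000−10.5000)² + (4.0000−3.5000)²) = 1.5811

(3.8079, 10.5119, 1.5811)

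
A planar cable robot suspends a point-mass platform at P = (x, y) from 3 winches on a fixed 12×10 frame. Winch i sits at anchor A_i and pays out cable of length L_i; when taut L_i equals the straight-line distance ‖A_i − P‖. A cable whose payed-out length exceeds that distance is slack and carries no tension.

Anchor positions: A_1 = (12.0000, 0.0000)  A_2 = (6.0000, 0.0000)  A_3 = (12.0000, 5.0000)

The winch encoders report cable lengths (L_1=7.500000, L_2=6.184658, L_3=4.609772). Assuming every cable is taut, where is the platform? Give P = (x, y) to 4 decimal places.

expand ‖A_i−P‖²=L_i² and subtract eq 1 (c_i ≔ ‖A_i‖²−L_i²)
c_1 = 144.0000+0.0000−56.2500 = 87.7500
eq1−eq2 → [12.0000  0.0000]·P = 90.0000
eq1−eq3 → [0.0000  -10.0000]·P = -60.0000
2×2 solve → P = (7.5000, 6.0000)

(7.5000, 6.0000)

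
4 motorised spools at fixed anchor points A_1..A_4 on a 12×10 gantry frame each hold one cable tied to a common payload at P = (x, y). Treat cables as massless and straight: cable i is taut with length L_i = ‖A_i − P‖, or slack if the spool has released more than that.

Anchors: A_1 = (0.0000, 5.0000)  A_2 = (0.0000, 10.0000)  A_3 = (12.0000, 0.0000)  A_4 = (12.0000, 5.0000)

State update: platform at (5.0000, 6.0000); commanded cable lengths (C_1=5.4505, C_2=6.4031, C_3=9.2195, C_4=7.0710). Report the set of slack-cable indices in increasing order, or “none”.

cable 1: L_1 = ‖A_1−P‖ = 5.0990;  C_1 = 5.4505 → slack
cable 2: L_2 = ‖A_2−P‖ = 6.4031;  C_2 = 6.4031 → taut
cable 3: L_3 = ‖A_3−P‖ = 9.2195;  C_3 = 9.2195 → taut
cable 4: L_4 = ‖A_4−P‖ = 7.0711;  C_4 = 7.0710 → taut

1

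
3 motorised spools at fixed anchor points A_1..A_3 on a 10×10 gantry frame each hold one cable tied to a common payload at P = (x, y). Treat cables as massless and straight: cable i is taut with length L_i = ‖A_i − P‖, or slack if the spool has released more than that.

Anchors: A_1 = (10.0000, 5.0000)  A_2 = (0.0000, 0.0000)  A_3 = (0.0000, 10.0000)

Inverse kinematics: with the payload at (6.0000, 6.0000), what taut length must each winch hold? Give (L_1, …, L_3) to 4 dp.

(4.1231, 8.4853, 7.2111)

L_1 = √((10.0000−6.0000)² + (5.0000−6.0000)²) = 4.1231
L_2 = √((0.0000−6.0000)² + (0.0000−6.0000)²) = 8.4853
L_3 = √((0.0000−6.0000)² + (10.0000−6.0000)²) = 7.2111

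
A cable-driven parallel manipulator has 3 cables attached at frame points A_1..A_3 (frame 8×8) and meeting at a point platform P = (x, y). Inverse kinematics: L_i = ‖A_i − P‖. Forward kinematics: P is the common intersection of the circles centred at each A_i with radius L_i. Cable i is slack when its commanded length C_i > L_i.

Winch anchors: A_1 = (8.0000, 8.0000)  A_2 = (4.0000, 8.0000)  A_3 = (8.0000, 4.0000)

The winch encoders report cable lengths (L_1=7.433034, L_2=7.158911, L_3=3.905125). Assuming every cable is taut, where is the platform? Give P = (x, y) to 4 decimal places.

(5.5000, 1.0000)

expand ‖A_i−P‖²=L_i² and subtract eq 1 (k_i ≔ ‖A_i‖²−L_i²)
k_1 = 64.0000+64.0000−55.2500 = 72.7500
eq1−eq2 → [8.0000  0.0000]·P = 44.0000
eq1−eq3 → [0.0000  8.0000]·P = 8.0000
2×2 solve → P = (5.5000, 1.0000)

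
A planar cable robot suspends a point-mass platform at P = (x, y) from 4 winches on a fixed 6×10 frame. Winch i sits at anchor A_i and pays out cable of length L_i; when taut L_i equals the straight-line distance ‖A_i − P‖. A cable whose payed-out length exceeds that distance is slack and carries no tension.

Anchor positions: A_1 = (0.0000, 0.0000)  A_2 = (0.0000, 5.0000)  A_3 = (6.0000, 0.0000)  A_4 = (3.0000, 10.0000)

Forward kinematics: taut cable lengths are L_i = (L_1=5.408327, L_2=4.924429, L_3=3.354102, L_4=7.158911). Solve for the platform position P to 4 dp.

(4.5000, 3.0000)

circle eqns → linear via eq_j − eq_1; set k_j = A_j·A_j − L_j²
k_1 = 0.0000+0.0000−29.2500 = -29.2500
0.0000·x − 10.0000·y = k_1−k_2 = -30.0000
-12.0000·x + 0.0000·y = k_1−k_3 = -54.0000
-6.0000·x − 20.0000·y = k_1−k_4 = -87.0000
solve first two rows → x=4.5000, y=3.0000
check cable 4: ‖A_4−P‖² = 51.2500 ≈ L_4² = 51.2500 ✓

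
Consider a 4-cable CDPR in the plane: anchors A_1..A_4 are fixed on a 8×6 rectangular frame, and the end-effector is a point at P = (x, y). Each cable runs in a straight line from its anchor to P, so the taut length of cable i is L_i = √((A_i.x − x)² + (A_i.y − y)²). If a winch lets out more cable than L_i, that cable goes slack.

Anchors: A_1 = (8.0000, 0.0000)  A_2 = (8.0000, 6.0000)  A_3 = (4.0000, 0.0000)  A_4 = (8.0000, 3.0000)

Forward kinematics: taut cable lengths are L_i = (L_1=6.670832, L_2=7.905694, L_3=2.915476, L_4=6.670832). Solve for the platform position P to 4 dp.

each cable: (A_i−P)·(A_i−P) = L_i²; let c_i = ‖A_i‖²−L_i²
c_1 = 64.0000+0.0000−44.5000 = 19.5000
row 1: 0.0000x − 12.0000y = -18.0000  (c_2=37.5000)
row 2: 8.0000x + 0.0000y = 12.0000  (c_3=7.5000)
row 3: 0.0000x − 6.0000y = -9.0000  (c_4=28.5000)
Cramer on rows 1–2 → x = 1.5000, y = 1.5000
check cable 4: ‖A_4−P‖² = 44.5000 ≈ L_4² = 44.5000 ✓

(1.5000, 1.5000)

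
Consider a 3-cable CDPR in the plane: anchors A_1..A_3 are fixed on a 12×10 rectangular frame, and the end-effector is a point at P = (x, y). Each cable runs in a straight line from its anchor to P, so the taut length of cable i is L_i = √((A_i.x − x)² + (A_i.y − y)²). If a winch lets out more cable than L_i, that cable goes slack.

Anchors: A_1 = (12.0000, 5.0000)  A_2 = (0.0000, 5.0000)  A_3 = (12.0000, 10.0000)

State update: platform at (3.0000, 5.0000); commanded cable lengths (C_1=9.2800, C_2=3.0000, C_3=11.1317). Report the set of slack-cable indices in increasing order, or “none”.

1, 3

cable 1: √((9.0000)²+(0.0000)²)=9.0000, C_1=9.2800: slack
cable 2: √((-3.0000)²+(0.0000)²)=3.0000, C_2=3.0000: taut
cable 3: √((9.0000)²+(5.0000)²)=10.2956, C_3=11.1317: slack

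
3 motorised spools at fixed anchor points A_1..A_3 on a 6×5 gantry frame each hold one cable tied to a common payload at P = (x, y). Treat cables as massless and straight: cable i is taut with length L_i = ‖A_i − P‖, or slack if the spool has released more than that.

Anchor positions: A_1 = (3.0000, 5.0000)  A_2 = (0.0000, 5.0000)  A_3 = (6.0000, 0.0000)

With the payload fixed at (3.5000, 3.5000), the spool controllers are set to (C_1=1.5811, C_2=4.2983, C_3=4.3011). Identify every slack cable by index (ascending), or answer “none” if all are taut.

2

i=1: geometric 1.5811 vs commanded 1.5811 ⇒ taut
i=2: geometric 3.8079 vs commanded 4.2983 ⇒ slack
i=3: geometric 4.3012 vs commanded 4.3011 ⇒ taut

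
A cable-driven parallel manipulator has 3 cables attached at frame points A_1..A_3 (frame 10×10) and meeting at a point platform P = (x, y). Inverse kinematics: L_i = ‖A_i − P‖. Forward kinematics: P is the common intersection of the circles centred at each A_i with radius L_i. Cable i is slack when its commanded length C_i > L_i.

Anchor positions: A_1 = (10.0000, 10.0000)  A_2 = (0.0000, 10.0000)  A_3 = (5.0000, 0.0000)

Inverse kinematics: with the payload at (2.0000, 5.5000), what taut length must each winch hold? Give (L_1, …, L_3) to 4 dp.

(9.1788, 4.9244, 6.2650)

L_1: Δ = A_1−P = (8.0000, 4.5000) → ‖Δ‖ = √84.2500 = 9.1788
L_2: Δ = A_2−P = (-2.0000, 4.5000) → ‖Δ‖ = √24.2500 = 4.9244
L_3: Δ = A_3−P = (3.0000, -5.5000) → ‖Δ‖ = √39.2500 = 6.2650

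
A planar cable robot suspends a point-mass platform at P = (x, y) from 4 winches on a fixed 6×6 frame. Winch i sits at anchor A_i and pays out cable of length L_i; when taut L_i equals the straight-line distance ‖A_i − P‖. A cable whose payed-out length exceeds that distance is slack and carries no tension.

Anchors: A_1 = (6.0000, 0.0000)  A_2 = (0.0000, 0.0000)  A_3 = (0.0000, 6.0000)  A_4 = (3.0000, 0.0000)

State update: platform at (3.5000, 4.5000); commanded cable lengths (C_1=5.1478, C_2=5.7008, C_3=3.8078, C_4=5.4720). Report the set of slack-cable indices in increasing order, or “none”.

4

cable 1: √((2.5000)²+(-4.5000)²)=5.1478, C_1=5.1478: taut
cable 2: √((-3.5000)²+(-4.5000)²)=5.7009, C_2=5.7008: taut
cable 3: √((-3.5000)²+(1.5000)²)=3.8079, C_3=3.8078: taut
cable 4: √((-0.5000)²+(-4.5000)²)=4.5277, C_4=5.4720: slack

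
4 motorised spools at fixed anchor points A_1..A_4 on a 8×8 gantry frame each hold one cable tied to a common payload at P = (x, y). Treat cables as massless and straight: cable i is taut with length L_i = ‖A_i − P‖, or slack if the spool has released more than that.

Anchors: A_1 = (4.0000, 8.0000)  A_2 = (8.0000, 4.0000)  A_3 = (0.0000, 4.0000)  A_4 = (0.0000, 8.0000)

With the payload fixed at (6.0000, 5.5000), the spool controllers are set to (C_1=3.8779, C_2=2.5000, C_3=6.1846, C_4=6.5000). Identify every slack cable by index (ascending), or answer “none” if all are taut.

1

cable 1: L_1 = ‖A_1−P‖ = 3.2016;  C_1 = 3.8779 → slack
cable 2: L_2 = ‖A_2−P‖ = 2.5000;  C_2 = 2.5000 → taut
cable 3: L_3 = ‖A_3−P‖ = 6.1847;  C_3 = 6.1846 → taut
cable 4: L_4 = ‖A_4−P‖ = 6.5000;  C_4 = 6.5000 → taut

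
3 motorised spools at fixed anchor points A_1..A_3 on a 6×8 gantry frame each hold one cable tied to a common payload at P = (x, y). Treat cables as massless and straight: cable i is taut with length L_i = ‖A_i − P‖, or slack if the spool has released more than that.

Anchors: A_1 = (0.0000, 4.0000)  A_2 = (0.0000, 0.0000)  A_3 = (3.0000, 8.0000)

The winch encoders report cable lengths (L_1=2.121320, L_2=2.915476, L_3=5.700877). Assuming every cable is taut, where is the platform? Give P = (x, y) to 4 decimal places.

circle eqns → linear via eq_j − eq_1; set q_j = A_j·A_j − L_j²
q_1 = 0.0000+16.0000−4.5000 = 11.5000
0.0000·x + 8.0000·y = q_1−q_2 = 20.0000
-6.0000·x − 8.0000·y = q_1−q_3 = -29.0000
solve first two rows → x=1.5000, y=2.5000

(1.5000, 2.5000)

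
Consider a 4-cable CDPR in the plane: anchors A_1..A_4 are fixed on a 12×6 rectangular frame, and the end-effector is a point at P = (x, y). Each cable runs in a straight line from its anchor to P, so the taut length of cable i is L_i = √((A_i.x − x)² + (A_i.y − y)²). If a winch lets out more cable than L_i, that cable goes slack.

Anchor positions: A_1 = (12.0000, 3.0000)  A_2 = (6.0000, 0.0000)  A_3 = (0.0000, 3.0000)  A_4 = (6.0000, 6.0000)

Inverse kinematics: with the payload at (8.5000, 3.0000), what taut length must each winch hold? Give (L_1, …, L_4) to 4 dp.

L_1 = √((12.0000−8.5000)² + (3.0000−3.0000)²) = 3.5000
L_2 = √((6.0000−8.5000)² + (0.0000−3.0000)²) = 3.9051
L_3 = √((0.0000−8.5000)² + (3.0000−3.0000)²) = 8.5000
L_4 = √((6.0000−8.5000)² + (6.0000−3.0000)²) = 3.9051

(3.5000, 3.9051, 8.5000, 3.9051)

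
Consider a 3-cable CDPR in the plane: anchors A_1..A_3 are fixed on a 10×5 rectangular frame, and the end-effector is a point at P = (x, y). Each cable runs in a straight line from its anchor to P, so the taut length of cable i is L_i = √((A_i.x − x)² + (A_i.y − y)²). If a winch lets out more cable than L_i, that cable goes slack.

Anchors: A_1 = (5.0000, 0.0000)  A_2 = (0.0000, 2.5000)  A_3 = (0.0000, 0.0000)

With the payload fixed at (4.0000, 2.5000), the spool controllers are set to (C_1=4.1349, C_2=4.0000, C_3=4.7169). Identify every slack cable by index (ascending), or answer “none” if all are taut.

cable 1: √((1.0000)²+(-2.5000)²)=2.6926, C_1=4.1349: slack
cable 2: √((-4.0000)²+(0.0000)²)=4.0000, C_2=4.0000: taut
cable 3: √((-4.0000)²+(-2.5000)²)=4.7170, C_3=4.7169: taut

1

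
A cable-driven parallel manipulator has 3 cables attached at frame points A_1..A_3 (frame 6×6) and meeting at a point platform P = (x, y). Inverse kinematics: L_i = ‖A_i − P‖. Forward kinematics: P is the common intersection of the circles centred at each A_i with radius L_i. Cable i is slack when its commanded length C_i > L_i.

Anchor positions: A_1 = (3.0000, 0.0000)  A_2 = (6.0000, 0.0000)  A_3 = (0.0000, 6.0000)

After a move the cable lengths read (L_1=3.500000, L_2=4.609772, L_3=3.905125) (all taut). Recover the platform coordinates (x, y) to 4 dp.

circle eqns → linear via eq_j − eq_1; set q_j = A_j·A_j − L_j²
q_1 = 9.0000+0.0000−12.2500 = -3.2500
-6.0000·x + 0.0000·y = q_1−q_2 = -18.0000
6.0000·x − 12.0000·y = q_1−q_3 = -24.0000
solve first two rows → x=3.0000, y=3.5000

(3.0000, 3.5000)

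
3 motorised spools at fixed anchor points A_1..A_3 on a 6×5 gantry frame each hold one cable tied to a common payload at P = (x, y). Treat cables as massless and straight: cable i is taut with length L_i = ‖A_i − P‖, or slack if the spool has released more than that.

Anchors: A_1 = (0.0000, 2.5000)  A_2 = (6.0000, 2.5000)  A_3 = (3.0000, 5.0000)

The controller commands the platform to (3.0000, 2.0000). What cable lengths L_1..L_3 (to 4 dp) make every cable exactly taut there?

L_1 = √((0.0000−3.0000)² + (2.5000−2.0000)²) = 3.0414
L_2 = √((6.0000−3.0000)² + (2.5000−2.0000)²) = 3.0414
L_3 = √((3.0000−3.0000)² + (5.0000−2.0000)²) = 3.0000

(3.0414, 3.0414, 3.0000)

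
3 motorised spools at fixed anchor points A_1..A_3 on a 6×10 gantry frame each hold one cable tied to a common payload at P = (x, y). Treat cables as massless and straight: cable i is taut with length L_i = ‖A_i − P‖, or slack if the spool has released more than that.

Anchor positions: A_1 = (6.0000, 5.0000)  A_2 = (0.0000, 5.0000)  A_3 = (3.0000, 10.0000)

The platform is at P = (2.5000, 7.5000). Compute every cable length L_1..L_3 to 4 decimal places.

(4.3012, 3.5355, 2.5495)

cable 1: Δx=3.5000, Δy=-2.5000; L_1 = √(Δx²+Δy²) = 4.3012
cable 2: Δx=-2.5000, Δy=-2.5000; L_2 = √(Δx²+Δy²) = 3.5355
cable 3: Δx=0.5000, Δy=2.5000; L_3 = √(Δx²+Δy²) = 2.5495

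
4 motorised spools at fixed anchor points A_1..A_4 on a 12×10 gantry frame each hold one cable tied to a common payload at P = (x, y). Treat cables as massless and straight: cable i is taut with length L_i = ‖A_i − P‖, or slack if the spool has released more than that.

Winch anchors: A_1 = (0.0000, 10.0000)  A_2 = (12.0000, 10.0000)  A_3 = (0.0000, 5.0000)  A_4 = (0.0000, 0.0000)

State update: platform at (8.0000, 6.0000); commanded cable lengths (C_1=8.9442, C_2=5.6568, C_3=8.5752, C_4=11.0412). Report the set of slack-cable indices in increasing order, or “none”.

3, 4

cable 1: √((-8.0000)²+(4.0000)²)=8.9443, C_1=8.9442: taut
cable 2: √((4.0000)²+(4.0000)²)=5.6569, C_2=5.6568: taut
cable 3: √((-8.0000)²+(-1.0000)²)=8.0623, C_3=8.5752: slack
cable 4: √((-8.0000)²+(-6.0000)²)=10.0000, C_4=11.0412: slack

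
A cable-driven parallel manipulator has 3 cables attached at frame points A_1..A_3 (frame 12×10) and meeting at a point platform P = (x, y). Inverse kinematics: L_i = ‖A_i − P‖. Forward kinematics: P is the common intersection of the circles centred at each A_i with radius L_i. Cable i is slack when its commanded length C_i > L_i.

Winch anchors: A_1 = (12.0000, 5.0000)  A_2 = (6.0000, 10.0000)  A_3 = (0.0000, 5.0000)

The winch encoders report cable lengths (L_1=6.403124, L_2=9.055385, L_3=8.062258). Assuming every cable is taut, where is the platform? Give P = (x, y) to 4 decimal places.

expand ‖A_i−P‖²=L_i² and subtract eq 1 (c_i ≔ ‖A_i‖²−L_i²)
c_1 = 144.0000+25.0000−41.0000 = 128.0000
eq1−eq2 → [12.0000  -10.0000]·P = 74.0000
eq1−eq3 → [24.0000  0.0000]·P = 168.0000
2×2 solve → P = (7.0000, 1.0000)

(7.0000, 1.0000)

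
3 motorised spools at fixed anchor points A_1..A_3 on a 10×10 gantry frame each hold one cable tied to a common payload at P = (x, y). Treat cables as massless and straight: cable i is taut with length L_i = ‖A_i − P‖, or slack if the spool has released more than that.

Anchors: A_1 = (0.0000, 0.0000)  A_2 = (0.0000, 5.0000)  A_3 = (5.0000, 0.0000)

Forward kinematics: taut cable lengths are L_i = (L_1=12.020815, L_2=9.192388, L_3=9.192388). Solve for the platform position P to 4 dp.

(8.5000, 8.5000)

expand ‖A_i−P‖²=L_i² and subtract eq 1 (q_i ≔ ‖A_i‖²−L_i²)
q_1 = 0.0000+0.0000−144.5000 = -144.5000
eq1−eq2 → [0.0000  -10.0000]·P = -85.0000
eq1−eq3 → [-10.0000  0.0000]·P = -85.0000
2×2 solve → P = (8.5000, 8.5000)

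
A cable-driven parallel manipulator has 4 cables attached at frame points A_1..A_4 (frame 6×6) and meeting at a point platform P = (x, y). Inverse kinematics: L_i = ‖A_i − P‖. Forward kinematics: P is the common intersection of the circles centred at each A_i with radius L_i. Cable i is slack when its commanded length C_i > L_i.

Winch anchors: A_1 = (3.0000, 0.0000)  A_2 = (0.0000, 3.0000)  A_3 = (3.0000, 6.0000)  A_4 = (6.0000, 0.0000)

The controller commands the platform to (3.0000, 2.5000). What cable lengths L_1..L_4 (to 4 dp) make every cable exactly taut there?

L_1 = √((3.0000−3.0000)² + (0.0000−2.5000)²) = 2.5000
L_2 = √((0.0000−3.0000)² + (3.0000−2.5000)²) = 3.0414
L_3 = √((3.0000−3.0000)² + (6.0000−2.5000)²) = 3.5000
L_4 = √((6.0000−3.0000)² + (0.0000−2.5000)²) = 3.9051

(2.5000, 3.0414, 3.5000, 3.9051)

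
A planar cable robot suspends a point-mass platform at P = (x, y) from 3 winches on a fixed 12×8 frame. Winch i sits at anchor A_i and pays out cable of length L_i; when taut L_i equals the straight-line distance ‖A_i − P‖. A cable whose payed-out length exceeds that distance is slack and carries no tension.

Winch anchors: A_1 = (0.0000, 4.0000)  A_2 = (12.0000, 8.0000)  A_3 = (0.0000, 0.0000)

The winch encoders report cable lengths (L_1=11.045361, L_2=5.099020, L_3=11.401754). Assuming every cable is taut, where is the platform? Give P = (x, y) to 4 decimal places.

(11.0000, 3.0000)

expand ‖A_i−P‖²=L_i² and subtract eq 1 (k_i ≔ ‖A_i‖²−L_i²)
k_1 = 0.0000+16.0000−122.0000 = -106.0000
eq1−eq2 → [-24.0000  -8.0000]·P = -288.0000
eq1−eq3 → [0.0000  8.0000]·P = 24.0000
2×2 solve → P = (11.0000, 3.0000)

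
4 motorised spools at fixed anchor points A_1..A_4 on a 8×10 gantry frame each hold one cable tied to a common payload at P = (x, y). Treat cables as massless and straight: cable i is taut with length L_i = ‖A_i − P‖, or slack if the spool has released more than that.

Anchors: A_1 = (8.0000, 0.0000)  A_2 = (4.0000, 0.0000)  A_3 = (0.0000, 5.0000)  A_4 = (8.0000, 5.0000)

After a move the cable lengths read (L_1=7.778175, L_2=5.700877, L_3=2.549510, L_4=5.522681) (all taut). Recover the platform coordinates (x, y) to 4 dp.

(2.5000, 5.5000)

each cable: (A_i−P)·(A_i−P) = L_i²; let q_i = ‖A_i‖²−L_i²
q_1 = 64.0000+0.0000−60.5000 = 3.5000
row 1: 8.0000x + 0.0000y = 20.0000  (q_2=-16.5000)
row 2: 16.0000x − 10.0000y = -15.0000  (q_3=18.5000)
row 3: 0.0000x − 10.0000y = -55.0000  (q_4=58.5000)
Cramer on rows 1–2 → x = 2.5000, y = 5.5000
check cable 4: ‖A_4−P‖² = 30.5000 ≈ L_4² = 30.5000 ✓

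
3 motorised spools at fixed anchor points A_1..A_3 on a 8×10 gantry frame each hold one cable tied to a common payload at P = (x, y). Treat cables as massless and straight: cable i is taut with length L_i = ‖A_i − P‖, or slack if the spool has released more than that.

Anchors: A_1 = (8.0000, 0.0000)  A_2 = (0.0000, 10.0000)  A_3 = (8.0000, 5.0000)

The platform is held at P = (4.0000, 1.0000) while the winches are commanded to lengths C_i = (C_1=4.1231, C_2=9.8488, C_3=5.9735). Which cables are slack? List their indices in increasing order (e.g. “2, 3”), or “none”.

3

i=1: geometric 4.1231 vs commanded 4.1231 ⇒ taut
i=2: geometric 9.8489 vs commanded 9.8488 ⇒ taut
i=3: geometric 5.6569 vs commanded 5.9735 ⇒ slack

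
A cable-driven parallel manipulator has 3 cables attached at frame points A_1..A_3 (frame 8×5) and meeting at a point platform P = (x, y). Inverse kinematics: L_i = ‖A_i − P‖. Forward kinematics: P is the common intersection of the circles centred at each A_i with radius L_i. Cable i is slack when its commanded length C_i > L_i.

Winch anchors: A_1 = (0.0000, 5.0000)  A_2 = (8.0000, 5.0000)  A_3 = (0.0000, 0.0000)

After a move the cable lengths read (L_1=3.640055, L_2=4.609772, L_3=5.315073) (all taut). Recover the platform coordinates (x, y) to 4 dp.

(3.5000, 4.0000)

expand ‖A_i−P‖²=L_i² and subtract eq 1 (c_i ≔ ‖A_i‖²−L_i²)
c_1 = 0.0000+25.0000−13.2500 = 11.7500
eq1−eq2 → [-16.0000  0.0000]·P = -56.0000
eq1−eq3 → [0.0000  10.0000]·P = 40.0000
2×2 solve → P = (3.5000, 4.0000)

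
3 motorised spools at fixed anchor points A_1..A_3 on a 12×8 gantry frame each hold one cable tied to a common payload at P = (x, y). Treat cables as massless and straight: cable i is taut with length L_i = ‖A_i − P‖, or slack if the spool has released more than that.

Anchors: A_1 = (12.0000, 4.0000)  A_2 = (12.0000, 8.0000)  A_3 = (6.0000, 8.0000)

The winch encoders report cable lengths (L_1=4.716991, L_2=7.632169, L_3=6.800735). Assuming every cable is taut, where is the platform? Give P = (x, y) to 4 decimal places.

(8.0000, 1.5000)

circle eqns → linear via eq_j − eq_1; set c_j = A_j·A_j − L_j²
c_1 = 144.0000+16.0000−22.2500 = 137.7500
0.0000·x − 8.0000·y = c_1−c_2 = -12.0000
12.0000·x − 8.0000·y = c_1−c_3 = 84.0000
solve first two rows → x=8.0000, y=1.5000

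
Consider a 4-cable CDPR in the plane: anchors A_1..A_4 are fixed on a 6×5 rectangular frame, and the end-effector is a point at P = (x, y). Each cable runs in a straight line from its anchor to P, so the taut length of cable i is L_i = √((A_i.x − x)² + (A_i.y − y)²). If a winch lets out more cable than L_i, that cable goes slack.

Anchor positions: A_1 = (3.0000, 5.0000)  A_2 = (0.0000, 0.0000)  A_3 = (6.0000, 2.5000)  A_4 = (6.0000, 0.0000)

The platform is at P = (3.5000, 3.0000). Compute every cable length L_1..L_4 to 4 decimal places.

L_1: Δ = A_1−P = (-0.5000, 2.0000) → ‖Δ‖ = √4.2500 = 2.0616
L_2: Δ = A_2−P = (-3.5000, -3.0000) → ‖Δ‖ = √21.2500 = 4.6098
L_3: Δ = A_3−P = (2.5000, -0.5000) → ‖Δ‖ = √6.5000 = 2.5495
L_4: Δ = A_4−P = (2.5000, -3.0000) → ‖Δ‖ = √15.2500 = 3.9051

(2.0616, 4.6098, 2.5495, 3.9051)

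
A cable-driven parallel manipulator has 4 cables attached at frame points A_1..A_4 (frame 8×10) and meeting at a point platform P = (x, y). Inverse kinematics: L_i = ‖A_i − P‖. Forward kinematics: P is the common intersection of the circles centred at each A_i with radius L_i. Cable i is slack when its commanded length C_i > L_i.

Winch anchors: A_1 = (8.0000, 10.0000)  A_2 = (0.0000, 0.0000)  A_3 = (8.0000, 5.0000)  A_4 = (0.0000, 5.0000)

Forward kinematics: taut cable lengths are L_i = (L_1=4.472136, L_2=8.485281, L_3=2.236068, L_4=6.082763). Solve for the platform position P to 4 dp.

(6.0000, 6.0000)

circle eqns → linear via eq_j − eq_1; set q_j = A_j·A_j − L_j²
q_1 = 64.0000+100.0000−20.0000 = 144.0000
16.0000·x + 20.0000·y = q_1−q_2 = 216.0000
0.0000·x + 10.0000·y = q_1−q_3 = 60.0000
16.0000·x + 10.0000·y = q_1−q_4 = 156.0000
solve first two rows → x=6.0000, y=6.0000
check cable 4: ‖A_4−P‖² = 37.0000 ≈ L_4² = 37.0000 ✓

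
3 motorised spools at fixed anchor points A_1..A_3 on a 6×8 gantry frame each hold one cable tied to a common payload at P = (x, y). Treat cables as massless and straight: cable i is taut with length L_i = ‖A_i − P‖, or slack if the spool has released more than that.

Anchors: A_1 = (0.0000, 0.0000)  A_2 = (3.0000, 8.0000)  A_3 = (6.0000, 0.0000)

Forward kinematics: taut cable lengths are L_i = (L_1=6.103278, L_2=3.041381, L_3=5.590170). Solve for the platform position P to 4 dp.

circle eqns → linear via eq_j − eq_1; set k_j = A_j·A_j − L_j²
k_1 = 0.0000+0.0000−37.2500 = -37.2500
-6.0000·x − 16.0000·y = k_1−k_2 = -101.0000
-12.0000·x + 0.0000·y = k_1−k_3 = -42.0000
solve first two rows → x=3.5000, y=5.0000

(3.5000, 5.0000)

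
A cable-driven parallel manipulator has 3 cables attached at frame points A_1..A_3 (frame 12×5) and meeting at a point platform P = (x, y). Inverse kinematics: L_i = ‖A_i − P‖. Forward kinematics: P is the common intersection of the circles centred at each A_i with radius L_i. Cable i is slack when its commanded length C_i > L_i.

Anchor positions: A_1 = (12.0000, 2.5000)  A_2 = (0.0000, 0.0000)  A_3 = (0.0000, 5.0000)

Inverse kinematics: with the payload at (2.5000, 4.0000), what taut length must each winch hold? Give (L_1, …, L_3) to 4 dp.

L_1: Δ = A_1−P = (9.5000, -1.5000) → ‖Δ‖ = √92.5000 = 9.6177
L_2: Δ = A_2−P = (-2.5000, -4.0000) → ‖Δ‖ = √22.2500 = 4.7170
L_3: Δ = A_3−P = (-2.5000, 1.0000) → ‖Δ‖ = √7.2500 = 2.6926

(9.6177, 4.7170, 2.6926)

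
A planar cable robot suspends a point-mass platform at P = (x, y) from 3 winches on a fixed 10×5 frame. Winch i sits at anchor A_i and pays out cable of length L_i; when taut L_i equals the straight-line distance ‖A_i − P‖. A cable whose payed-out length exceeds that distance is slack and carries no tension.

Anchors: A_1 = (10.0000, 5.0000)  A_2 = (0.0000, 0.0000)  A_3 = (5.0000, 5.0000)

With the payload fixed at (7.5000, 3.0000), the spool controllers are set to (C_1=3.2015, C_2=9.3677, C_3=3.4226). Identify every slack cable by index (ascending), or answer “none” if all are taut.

cable 1: L_1 = ‖A_1−P‖ = 3.2016;  C_1 = 3.2015 → taut
cable 2: L_2 = ‖A_2−P‖ = 8.0777;  C_2 = 9.3677 → slack
cable 3: L_3 = ‖A_3−P‖ = 3.2016;  C_3 = 3.4226 → slack

2, 3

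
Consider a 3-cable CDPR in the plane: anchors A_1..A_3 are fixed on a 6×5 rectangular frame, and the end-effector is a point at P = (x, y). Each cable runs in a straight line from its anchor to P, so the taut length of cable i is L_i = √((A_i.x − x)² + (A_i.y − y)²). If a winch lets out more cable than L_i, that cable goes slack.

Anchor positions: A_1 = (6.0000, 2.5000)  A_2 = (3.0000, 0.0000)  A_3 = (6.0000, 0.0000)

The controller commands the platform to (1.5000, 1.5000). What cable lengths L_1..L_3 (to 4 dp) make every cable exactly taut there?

L_1 = √((6.0000−1.5000)² + (2.5000−1.5000)²) = 4.6098
L_2 = √((3.0000−1.5000)² + (0.0000−1.5000)²) = 2.1213
L_3 = √((6.0000−1.5000)² + (0.0000−1.5000)²) = 4.7434

(4.6098, 2.1213, 4.7434)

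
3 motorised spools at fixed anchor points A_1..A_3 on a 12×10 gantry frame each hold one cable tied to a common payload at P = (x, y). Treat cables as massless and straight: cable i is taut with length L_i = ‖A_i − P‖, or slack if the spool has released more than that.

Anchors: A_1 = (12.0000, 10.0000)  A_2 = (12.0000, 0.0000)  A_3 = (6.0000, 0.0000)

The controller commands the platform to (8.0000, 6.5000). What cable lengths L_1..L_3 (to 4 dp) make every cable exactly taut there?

(5.3151, 7.6322, 6.8007)

L_1: Δ = A_1−P = (4.0000, 3.5000) → ‖Δ‖ = √28.2500 = 5.3151
L_2: Δ = A_2−P = (4.0000, -6.5000) → ‖Δ‖ = √58.2500 = 7.6322
L_3: Δ = A_3−P = (-2.0000, -6.5000) → ‖Δ‖ = √46.2500 = 6.8007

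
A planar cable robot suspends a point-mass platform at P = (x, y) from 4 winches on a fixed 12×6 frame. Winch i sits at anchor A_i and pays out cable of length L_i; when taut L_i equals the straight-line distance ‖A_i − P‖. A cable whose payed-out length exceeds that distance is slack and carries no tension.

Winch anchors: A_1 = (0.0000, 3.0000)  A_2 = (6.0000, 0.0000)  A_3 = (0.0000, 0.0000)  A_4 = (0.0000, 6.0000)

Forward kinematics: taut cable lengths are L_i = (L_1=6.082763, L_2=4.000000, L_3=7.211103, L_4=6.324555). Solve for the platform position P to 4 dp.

(6.0000, 4.0000)

each cable: (A_i−P)·(A_i−P) = L_i²; let q_i = ‖A_i‖²−L_i²
q_1 = 0.0000+9.0000−37.0000 = -28.0000
row 1: -12.0000x + 6.0000y = -48.0000  (q_2=20.0000)
row 2: 0.0000x + 6.0000y = 24.0000  (q_3=-52.0000)
row 3: 0.0000x − 6.0000y = -24.0000  (q_4=-4.0000)
Cramer on rows 1–2 → x = 6.0000, y = 4.0000
check cable 4: ‖A_4−P‖² = 40.0000 ≈ L_4² = 40.0000 ✓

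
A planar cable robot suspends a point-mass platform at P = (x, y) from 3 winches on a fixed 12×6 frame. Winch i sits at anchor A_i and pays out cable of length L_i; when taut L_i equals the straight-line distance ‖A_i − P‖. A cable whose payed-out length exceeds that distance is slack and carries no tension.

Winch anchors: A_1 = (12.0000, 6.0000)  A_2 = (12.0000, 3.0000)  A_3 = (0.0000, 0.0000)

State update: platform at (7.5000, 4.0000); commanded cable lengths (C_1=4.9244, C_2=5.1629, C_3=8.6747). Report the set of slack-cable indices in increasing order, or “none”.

2, 3

i=1: geometric 4.9244 vs commanded 4.9244 ⇒ taut
i=2: geometric 4.6098 vs commanded 5.1629 ⇒ slack
i=3: geometric 8.5000 vs commanded 8.6747 ⇒ slack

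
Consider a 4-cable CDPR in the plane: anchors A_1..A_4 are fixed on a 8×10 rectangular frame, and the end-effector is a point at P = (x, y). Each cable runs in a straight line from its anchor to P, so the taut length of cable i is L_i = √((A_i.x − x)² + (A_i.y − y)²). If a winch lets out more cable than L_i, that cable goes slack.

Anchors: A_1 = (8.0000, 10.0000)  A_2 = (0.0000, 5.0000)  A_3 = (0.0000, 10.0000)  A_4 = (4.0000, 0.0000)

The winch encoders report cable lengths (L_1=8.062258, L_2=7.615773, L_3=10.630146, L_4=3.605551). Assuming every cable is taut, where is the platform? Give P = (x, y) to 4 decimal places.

expand ‖A_i−P‖²=L_i² and subtract eq 1 (c_i ≔ ‖A_i‖²−L_i²)
c_1 = 64.0000+100.0000−65.0000 = 99.0000
eq1−eq2 → [16.0000  10.0000]·P = 132.0000
eq1−eq3 → [16.0000  0.0000]·P = 112.0000
eq1−eq4 → [8.0000  20.0000]·P = 96.0000
2×2 solve → P = (7.0000, 2.0000)
check cable 4: ‖A_4−P‖² = 13.0000 ≈ L_4² = 13.0000 ✓

(7.0000, 2.0000)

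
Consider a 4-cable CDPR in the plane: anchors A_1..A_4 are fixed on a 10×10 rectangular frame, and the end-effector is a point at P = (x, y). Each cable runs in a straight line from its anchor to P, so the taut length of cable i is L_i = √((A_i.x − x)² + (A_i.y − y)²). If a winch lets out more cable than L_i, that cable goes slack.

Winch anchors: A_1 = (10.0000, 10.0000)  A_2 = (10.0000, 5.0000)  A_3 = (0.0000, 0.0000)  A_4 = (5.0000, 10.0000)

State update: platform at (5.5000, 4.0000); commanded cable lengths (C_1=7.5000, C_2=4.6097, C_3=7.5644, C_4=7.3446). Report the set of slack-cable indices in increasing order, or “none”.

3, 4

cable 1: √((4.5000)²+(6.0000)²)=7.5000, C_1=7.5000: taut
cable 2: √((4.5000)²+(1.0000)²)=4.6098, C_2=4.6097: taut
cable 3: √((-5.5000)²+(-4.0000)²)=6.8007, C_3=7.5644: slack
cable 4: √((-0.5000)²+(6.0000)²)=6.0208, C_4=7.3446: slack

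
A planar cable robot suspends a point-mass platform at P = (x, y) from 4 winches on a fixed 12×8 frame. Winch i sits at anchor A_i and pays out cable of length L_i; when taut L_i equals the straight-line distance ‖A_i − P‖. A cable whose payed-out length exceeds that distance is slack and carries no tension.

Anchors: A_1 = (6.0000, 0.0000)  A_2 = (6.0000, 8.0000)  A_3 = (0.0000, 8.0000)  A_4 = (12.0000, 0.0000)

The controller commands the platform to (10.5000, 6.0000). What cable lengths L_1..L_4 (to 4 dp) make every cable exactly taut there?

cable 1: Δx=-4.5000, Δy=-6.0000; L_1 = √(Δx²+Δy²) = 7.5000
cable 2: Δx=-4.5000, Δy=2.0000; L_2 = √(Δx²+Δy²) = 4.9244
cable 3: Δx=-10.5000, Δy=2.0000; L_3 = √(Δx²+Δy²) = 10.6888
cable 4: Δx=1.5000, Δy=-6.0000; L_4 = √(Δx²+Δy²) = 6.1847

(7.5000, 4.9244, 10.6888, 6.1847)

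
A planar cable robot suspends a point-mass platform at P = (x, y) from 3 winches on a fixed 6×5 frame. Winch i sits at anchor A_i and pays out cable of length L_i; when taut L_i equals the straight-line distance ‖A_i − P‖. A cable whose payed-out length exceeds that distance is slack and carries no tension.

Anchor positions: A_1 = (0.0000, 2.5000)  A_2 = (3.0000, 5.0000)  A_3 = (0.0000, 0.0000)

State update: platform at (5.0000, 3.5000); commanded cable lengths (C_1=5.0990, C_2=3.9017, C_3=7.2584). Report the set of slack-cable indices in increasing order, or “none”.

2, 3

cable 1: L_1 = ‖A_1−P‖ = 5.0990;  C_1 = 5.0990 → taut
cable 2: L_2 = ‖A_2−P‖ = 2.5000;  C_2 = 3.9017 → slack
cable 3: L_3 = ‖A_3−P‖ = 6.1033;  C_3 = 7.2584 → slack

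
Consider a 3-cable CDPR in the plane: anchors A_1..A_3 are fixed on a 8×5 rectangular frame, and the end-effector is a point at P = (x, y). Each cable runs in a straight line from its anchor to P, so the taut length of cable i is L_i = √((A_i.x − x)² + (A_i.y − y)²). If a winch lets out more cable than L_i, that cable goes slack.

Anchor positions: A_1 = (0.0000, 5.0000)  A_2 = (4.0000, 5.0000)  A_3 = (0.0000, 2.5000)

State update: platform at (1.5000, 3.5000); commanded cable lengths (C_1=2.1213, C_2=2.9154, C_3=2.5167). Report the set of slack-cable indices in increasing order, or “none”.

3

i=1: geometric 2.1213 vs commanded 2.1213 ⇒ taut
i=2: geometric 2.9155 vs commanded 2.9154 ⇒ taut
i=3: geometric 1.8028 vs commanded 2.5167 ⇒ slack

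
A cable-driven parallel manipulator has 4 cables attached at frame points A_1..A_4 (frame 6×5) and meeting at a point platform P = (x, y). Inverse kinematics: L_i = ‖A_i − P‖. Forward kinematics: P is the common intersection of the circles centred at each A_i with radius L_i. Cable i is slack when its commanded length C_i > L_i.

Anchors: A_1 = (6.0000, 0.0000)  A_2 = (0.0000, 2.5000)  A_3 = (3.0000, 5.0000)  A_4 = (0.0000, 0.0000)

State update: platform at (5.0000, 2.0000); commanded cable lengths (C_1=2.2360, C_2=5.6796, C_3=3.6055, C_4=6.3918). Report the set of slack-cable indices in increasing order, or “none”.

i=1: geometric 2.2361 vs commanded 2.2360 ⇒ taut
i=2: geometric 5.0249 vs commanded 5.6796 ⇒ slack
i=3: geometric 3.6056 vs commanded 3.6055 ⇒ taut
i=4: geometric 5.3852 vs commanded 6.3918 ⇒ slack

2, 4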